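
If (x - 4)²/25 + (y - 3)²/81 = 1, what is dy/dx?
Apply d/dx to both sides, remembering that y depends on x. Each occurrence of y therefore brings in a y' = dy/dx via the chain rule.

With F(x, y) equal to the left-hand side minus the right, differentiate F term by term:
  d/dx[(x - 4)^2/25] = 2x/25 - 8/25
  d/dx[(y - 3)^2/81] = 2·y'(y - 3)/81
  d/dx[-1] = 0
Adding these up, d/dx[F] = 0 becomes
  (2x/25 - 8/25) + (2y/81 - 2/27)·y' = 0,
so isolating y',
  dy/dx = -(2x/25 - 8/25)/(2y/81 - 2/27)
        = -(2(x - 4)/25)/(2(y - 3)/81) = 81(4 - x)/(25(y - 3))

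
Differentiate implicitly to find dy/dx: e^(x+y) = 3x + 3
Apply d/dx to both sides, remembering that y depends on x. Each occurrence of y therefore brings in a y' = dy/dx via the chain rule.

With F(x, y) equal to the left-hand side minus the right, differentiate F term by term:
  d/dx[-3x] = -3
  d/dx[e^(x + y)] = (y' + 1)·e^(x + y)
  d/dx[-3] = 0
Adding these up, d/dx[F] = 0 becomes
  (e^(x + y) - 3) + (e^(x + y))·y' = 0,
so isolating y',
  dy/dx = -(e^(x + y) - 3)/(e^(x + y)) = 3e^(-x - y) - 1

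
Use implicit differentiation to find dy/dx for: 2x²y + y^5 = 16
Differentiate both sides with respect to x, treating y as y(x). By the chain rule, any term containing y contributes a factor of y' = dy/dx when we differentiate it.

Move every term to one side and write the relation as F(x, y) = 0. Term by term,
  d/dx[2x^2y] = 2x^2·y' + 4xy
  d/dx[y^5] = 5y^4·y'
  d/dx[-16] = 0

The pieces without y' make up ∂F/∂x and the coefficient of y' is ∂F/∂y:
  ∂F/∂x = 4xy,
  ∂F/∂y = 2x^2 + 5y^4.

Since d/dx[F] = ∂F/∂x + (∂F/∂y)·y' = 0, solve for y':
  (∂F/∂y)·y' = -∂F/∂x
  dy/dx = -(∂F/∂x)/(∂F/∂y) = -(4xy)/(2x^2 + 5y^4) = -4xy/(2x^2 + 5y^4)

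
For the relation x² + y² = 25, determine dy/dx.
Differentiate the relation implicitly: treat y = y(x) and apply the chain rule, so every y-derivative picks up a y' = dy/dx factor.

With everything moved to the left-hand side, differentiate term by term:
  d/dx[x^2] = 2x
  d/dx[y^2] = 2y·y'
  d/dx[-25] = 0

Separating the contributions that come from x directly and those that come through y:
  without y':      2x
  multiplying y':  2y

so (2x) + (2y)·y' = 0, and therefore
  dy/dx = -(2x)/(2y) = -x/y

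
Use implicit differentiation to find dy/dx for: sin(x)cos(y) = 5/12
Differentiate the relation implicitly: treat y = y(x) and apply the chain rule, so every y-derivative picks up a y' = dy/dx factor.

With everything moved to the left-hand side, differentiate term by term:
  d/dx[sin(x)·cos(y)] = -y'·sin(x)·sin(y) + cos(x)·cos(y)
  d/dx[-5/12] = 0

Separating the contributions that come from x directly and those that come through y:
  without y':      cos(x)·cos(y)
  multiplying y':  -sin(x)·sin(y)

so (cos(x)·cos(y)) + (-sin(x)·sin(y))·y' = 0, and therefore
  dy/dx = -(cos(x)·cos(y))/(-sin(x)·sin(y)) = 1/(tan(x)·tan(y))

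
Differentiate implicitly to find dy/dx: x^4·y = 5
Apply d/dx to both sides, remembering that y depends on x. Each occurrence of y therefore brings in a y' = dy/dx via the chain rule.

With F(x, y) equal to the left-hand side minus the right, differentiate F term by term:
  d/dx[x^4y] = x^4·y' + 4x^3y
  d/dx[-5] = 0
Adding these up, d/dx[F] = 0 becomes
  (4x^3y) + (x^4)·y' = 0,
so isolating y',
  dy/dx = -(4x^3y)/(x^4) = -4y/x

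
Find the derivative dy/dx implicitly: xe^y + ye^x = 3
Differentiate the relation implicitly: treat y = y(x) and apply the chain rule, so every y-derivative picks up a y' = dy/dx factor.

With everything moved to the left-hand side, differentiate term by term:
  d/dx[x·e^(y)] = x·y'·e^(y) + e^(y)
  d/dx[y·e^(x)] = y·e^(x) + y'·e^(x)
  d/dx[-3] = 0

Separating the contributions that come from x directly and those that come through y:
  without y':      y·e^(x) + e^(y)
  multiplying y':  x·e^(y) + e^(x)

so (y·e^(x) + e^(y)) + (x·e^(y) + e^(x))·y' = 0, and therefore
  dy/dx = -(y·e^(x) + e^(y))/(x·e^(y) + e^(x)) = (-y·e^(x) - e^(y))/(x·e^(y) + e^(x))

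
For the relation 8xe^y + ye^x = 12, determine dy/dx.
Differentiate the relation implicitly: treat y = y(x) and apply the chain rule, so every y-derivative picks up a y' = dy/dx factor.

With everything moved to the left-hand side, differentiate term by term:
  d/dx[8x·e^(y)] = 8x·y'·e^(y) + 8e^(y)
  d/dx[y·e^(x)] = y·e^(x) + y'·e^(x)
  d/dx[-12] = 0

Separating the contributions that come from x directly and those that come through y:
  without y':      y·e^(x) + 8e^(y)
  multiplying y':  8x·e^(y) + e^(x)

so (y·e^(x) + 8e^(y)) + (8x·e^(y) + e^(x))·y' = 0, and therefore
  dy/dx = -(y·e^(x) + 8e^(y))/(8x·e^(y) + e^(x)) = (-y·e^(x) - 8e^(y))/(8x·e^(y) + e^(x))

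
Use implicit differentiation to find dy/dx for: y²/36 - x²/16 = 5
Take d/dx of both sides. Since y is implicitly a function of x, the chain rule attaches a y' = dy/dx factor whenever we differentiate through y.

Set F(x, y) = (left side) − (right side), so the curve is F = 0. Differentiating each term of F:
  d/dx[-x^2/16] = -x/8
  d/dx[y^2/36] = y·y'/18
  d/dx[-5] = 0

Collecting, the y'-free part is the partial derivative in x and the y' coefficient is the partial derivative in y:
  ∂F/∂x = -x/8
  ∂F/∂y = y/18

so d/dx[F(x, y(x))] = ∂F/∂x + (∂F/∂y)·y' = 0. Rearranging,
  dy/dx = -(∂F/∂x)/(∂F/∂y) = -(-x/8)/(y/18) = 9x/(4y)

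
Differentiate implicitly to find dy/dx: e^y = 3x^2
Differentiate both sides with respect to x, treating y as y(x). By the chain rule, any term containing y contributes a factor of y' = dy/dx when we differentiate it.

Move every term to one side and write the relation as F(x, y) = 0. Term by term,
  d/dx[-3x^2] = -6x
  d/dx[e^(y)] = y'·e^(y)

The pieces without y' make up ∂F/∂x and the coefficient of y' is ∂F/∂y:
  ∂F/∂x = -6x,
  ∂F/∂y = e^(y).

Since d/dx[F] = ∂F/∂x + (∂F/∂y)·y' = 0, solve for y':
  (∂F/∂y)·y' = -∂F/∂x
  dy/dx = -(∂F/∂x)/(∂F/∂y) = -(-6x)/(e^(y)) = 6x·e^(-y)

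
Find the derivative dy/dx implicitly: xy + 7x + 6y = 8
Differentiate the relation implicitly: treat y = y(x) and apply the chain rule, so every y-derivative picks up a y' = dy/dx factor.

With everything moved to the left-hand side, differentiate term by term:
  d/dx[xy] = x·y' + y
  d/dx[7x] = 7
  d/dx[6y] = 6·y'
  d/dx[-8] = 0

Separating the contributions that come from x directly and those that come through y:
  without y':      y + 7
  multiplying y':  x + 6

so (y + 7) + (x + 6)·y' = 0, and therefore
  dy/dx = -(y + 7)/(x + 6) = (-y - 7)/(x + 6)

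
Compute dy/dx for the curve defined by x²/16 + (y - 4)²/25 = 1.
Differentiate both sides with respect to x, treating y as y(x). By the chain rule, any term containing y contributes a factor of y' = dy/dx when we differentiate it.

Move every term to one side and write the relation as F(x, y) = 0. Term by term,
  d/dx[x^2/16] = x/8
  d/dx[(y - 4)^2/25] = 2·y'(y - 4)/25
  d/dx[-1] = 0

The pieces without y' make up ∂F/∂x and the coefficient of y' is ∂F/∂y:
  ∂F/∂x = x/8,
  ∂F/∂y = 2y/25 - 8/25.

Since d/dx[F] = ∂F/∂x + (∂F/∂y)·y' = 0, solve for y':
  (∂F/∂y)·y' = -∂F/∂x
  dy/dx = -(∂F/∂x)/(∂F/∂y) = -(x/8)/(2y/25 - 8/25)
        = -(x/8)/(2(y - 4)/25) = -25x/(16y - 64)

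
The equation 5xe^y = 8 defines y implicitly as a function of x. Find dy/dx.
Apply d/dx to both sides, remembering that y depends on x. Each occurrence of y therefore brings in a y' = dy/dx via the chain rule.

With F(x, y) equal to the left-hand side minus the right, differentiate F term by term:
  d/dx[5x·e^(y)] = 5x·y'·e^(y) + 5e^(y)
  d/dx[-8] = 0
Adding these up, d/dx[F] = 0 becomes
  (5e^(y)) + (5x·e^(y))·y' = 0,
so isolating y',
  dy/dx = -(5e^(y))/(5x·e^(y)) = -1/x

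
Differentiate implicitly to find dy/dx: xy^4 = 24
Apply d/dx to both sides, remembering that y depends on x. Each occurrence of y therefore brings in a y' = dy/dx via the chain rule.

With F(x, y) equal to the left-hand side minus the right, differentiate F term by term:
  d/dx[xy^4] = 4xy^3·y' + y^4
  d/dx[-24] = 0
Adding these up, d/dx[F] = 0 becomes
  (y^4) + (4xy^3)·y' = 0,
so isolating y',
  dy/dx = -(y^4)/(4xy^3) = -y/(4x)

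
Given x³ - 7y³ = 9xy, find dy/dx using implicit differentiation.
Apply d/dx to both sides, remembering that y depends on x. Each occurrence of y therefore brings in a y' = dy/dx via the chain rule.

With F(x, y) equal to the left-hand side minus the right, differentiate F term by term:
  d/dx[x^3] = 3x^2
  d/dx[-9xy] = -9x·y' - 9y
  d/dx[-7y^3] = -21y^2·y'
Adding these up, d/dx[F] = 0 becomes
  (3x^2 - 9y) + (-9x - 21y^2)·y' = 0,
so isolating y',
  dy/dx = -(3x^2 - 9y)/(-9x - 21y^2) = (x^2 - 3y)/(3x + 7y^2)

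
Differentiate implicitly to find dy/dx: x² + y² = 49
Take d/dx of both sides. Since y is implicitly a function of x, the chain rule attaches a y' = dy/dx factor whenever we differentiate through y.

Set F(x, y) = (left side) − (right side), so the curve is F = 0. Differentiating each term of F:
  d/dx[x^2] = 2x
  d/dx[y^2] = 2y·y'
  d/dx[-49] = 0

Collecting, the y'-free part is the partial derivative in x and the y' coefficient is the partial derivative in y:
  ∂F/∂x = 2x
  ∂F/∂y = 2y

so d/dx[F(x, y(x))] = ∂F/∂x + (∂F/∂y)·y' = 0. Rearranging,
  dy/dx = -(∂F/∂x)/(∂F/∂y) = -(2x)/(2y) = -x/y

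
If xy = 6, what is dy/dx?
Take d/dx of both sides. Since y is implicitly a function of x, the chain rule attaches a y' = dy/dx factor whenever we differentiate through y.

Set F(x, y) = (left side) − (right side), so the curve is F = 0. Differentiating each term of F:
  d/dx[xy] = x·y' + y
  d/dx[-6] = 0

Collecting, the y'-free part is the partial derivative in x and the y' coefficient is the partial derivative in y:
  ∂F/∂x = y
  ∂F/∂y = x

so d/dx[F(x, y(x))] = ∂F/∂x + (∂F/∂y)·y' = 0. Rearranging,
  dy/dx = -(∂F/∂x)/(∂F/∂y) = -(y)/(x) = -y/x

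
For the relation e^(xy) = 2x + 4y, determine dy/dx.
Differentiate the relation implicitly: treat y = y(x) and apply the chain rule, so every y-derivative picks up a y' = dy/dx factor.

With everything moved to the left-hand side, differentiate term by term:
  d/dx[-2x] = -2
  d/dx[-4y] = -4·y'
  d/dx[e^(xy)] = (x·y' + y)·e^(xy)

Separating the contributions that come from x directly and those that come through y:
  without y':      y·e^(xy) - 2
  multiplying y':  x·e^(xy) - 4

so (y·e^(xy) - 2) + (x·e^(xy) - 4)·y' = 0, and therefore
  dy/dx = -(y·e^(xy) - 2)/(x·e^(xy) - 4) = (-y·e^(xy) + 2)/(x·e^(xy) - 4)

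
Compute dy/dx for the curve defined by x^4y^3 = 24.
Differentiate both sides with respect to x, treating y as y(x). By the chain rule, any term containing y contributes a factor of y' = dy/dx when we differentiate it.

Move every term to one side and write the relation as F(x, y) = 0. Term by term,
  d/dx[x^4y^3] = 3x^4y^2·y' + 4x^3y^3
  d/dx[-24] = 0

The pieces without y' make up ∂F/∂x and the coefficient of y' is ∂F/∂y:
  ∂F/∂x = 4x^3y^3,
  ∂F/∂y = 3x^4y^2.

Since d/dx[F] = ∂F/∂x + (∂F/∂y)·y' = 0, solve for y':
  (∂F/∂y)·y' = -∂F/∂x
  dy/dx = -(∂F/∂x)/(∂F/∂y) = -(4x^3y^3)/(3x^4y^2) = -4y/(3x)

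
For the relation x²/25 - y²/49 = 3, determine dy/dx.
Differentiate both sides with respect to x, treating y as y(x). By the chain rule, any term containing y contributes a factor of y' = dy/dx when we differentiate it.

Move every term to one side and write the relation as F(x, y) = 0. Term by term,
  d/dx[x^2/25] = 2x/25
  d/dx[-y^2/49] = -2y·y'/49
  d/dx[-3] = 0

The pieces without y' make up ∂F/∂x and the coefficient of y' is ∂F/∂y:
  ∂F/∂x = 2x/25,
  ∂F/∂y = -2y/49.

Since d/dx[F] = ∂F/∂x + (∂F/∂y)·y' = 0, solve for y':
  (∂F/∂y)·y' = -∂F/∂x
  dy/dx = -(∂F/∂x)/(∂F/∂y) = -(2x/25)/(-2y/49) = 49x/(25y)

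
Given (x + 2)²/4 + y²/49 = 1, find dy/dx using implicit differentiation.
Differentiate both sides with respect to x, treating y as y(x). By the chain rule, any term containing y contributes a factor of y' = dy/dx when we differentiate it.

Move every term to one side and write the relation as F(x, y) = 0. Term by term,
  d/dx[y^2/49] = 2y·y'/49
  d/dx[(x + 2)^2/4] = x/2 + 1
  d/dx[-1] = 0

The pieces without y' make up ∂F/∂x and the coefficient of y' is ∂F/∂y:
  ∂F/∂x = x/2 + 1,
  ∂F/∂y = 2y/49.

Since d/dx[F] = ∂F/∂x + (∂F/∂y)·y' = 0, solve for y':
  (∂F/∂y)·y' = -∂F/∂x
  dy/dx = -(∂F/∂x)/(∂F/∂y) = -(x/2 + 1)/(2y/49)
        = -((x + 2)/2)/(2y/49) = 49(-x - 2)/(4y)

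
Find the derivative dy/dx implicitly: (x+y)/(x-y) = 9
Differentiate the relation implicitly: treat y = y(x) and apply the chain rule, so every y-derivative picks up a y' = dy/dx factor.

With everything moved to the left-hand side, differentiate term by term:
  d/dx[(x + y)/(x - y)] = (y' + 1)/(x - y) + (x + y)(y' - 1)/(x - y)^2
  d/dx[-9] = 0

Separating the contributions that come from x directly and those that come through y:
  without y':      1/(x - y) - (x + y)/(x - y)^2
  multiplying y':  1/(x - y) + (x + y)/(x - y)^2

so (1/(x - y) - (x + y)/(x - y)^2) + (1/(x - y) + (x + y)/(x - y)^2)·y' = 0, and therefore
  dy/dx = -(1/(x - y) - (x + y)/(x - y)^2)/(1/(x - y) + (x + y)/(x - y)^2)
        = -(-2y/(x - y)^2)/(2x/(x - y)^2) = y/x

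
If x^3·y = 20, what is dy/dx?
Take d/dx of both sides. Since y is implicitly a function of x, the chain rule attaches a y' = dy/dx factor whenever we differentiate through y.

Set F(x, y) = (left side) − (right side), so the curve is F = 0. Differentiating each term of F:
  d/dx[x^3y] = x^3·y' + 3x^2y
  d/dx[-20] = 0

Collecting, the y'-free part is the partial derivative in x and the y' coefficient is the partial derivative in y:
  ∂F/∂x = 3x^2y
  ∂F/∂y = x^3

so d/dx[F(x, y(x))] = ∂F/∂x + (∂F/∂y)·y' = 0. Rearranging,
  dy/dx = -(∂F/∂x)/(∂F/∂y) = -(3x^2y)/(x^3) = -3y/x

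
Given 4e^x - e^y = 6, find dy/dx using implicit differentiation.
Take d/dx of both sides. Since y is implicitly a function of x, the chain rule attaches a y' = dy/dx factor whenever we differentiate through y.

Set F(x, y) = (left side) − (right side), so the curve is F = 0. Differentiating each term of F:
  d/dx[4e^(x)] = 4e^(x)
  d/dx[-e^(y)] = -y'·e^(y)
  d/dx[-6] = 0

Collecting, the y'-free part is the partial derivative in x and the y' coefficient is the partial derivative in y:
  ∂F/∂x = 4e^(x)
  ∂F/∂y = -e^(y)

so d/dx[F(x, y(x))] = ∂F/∂x + (∂F/∂y)·y' = 0. Rearranging,
  dy/dx = -(∂F/∂x)/(∂F/∂y) = -(4e^(x))/(-e^(y)) = 4e^(x - y)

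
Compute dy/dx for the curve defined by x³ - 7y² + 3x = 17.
Differentiate both sides with respect to x, treating y as y(x). By the chain rule, any term containing y contributes a factor of y' = dy/dx when we differentiate it.

Move every term to one side and write the relation as F(x, y) = 0. Term by term,
  d/dx[x^3] = 3x^2
  d/dx[3x] = 3
  d/dx[-7y^2] = -14y·y'
  d/dx[-17] = 0

The pieces without y' make up ∂F/∂x and the coefficient of y' is ∂F/∂y:
  ∂F/∂x = 3x^2 + 3,
  ∂F/∂y = -14y.

Since d/dx[F] = ∂F/∂x + (∂F/∂y)·y' = 0, solve for y':
  (∂F/∂y)·y' = -∂F/∂x
  dy/dx = -(∂F/∂x)/(∂F/∂y) = -(3x^2 + 3)/(-14y) = 3(x^2 + 1)/(14y)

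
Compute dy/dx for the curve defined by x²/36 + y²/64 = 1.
Differentiate the relation implicitly: treat y = y(x) and apply the chain rule, so every y-derivative picks up a y' = dy/dx factor.

With everything moved to the left-hand side, differentiate term by term:
  d/dx[x^2/36] = x/18
  d/dx[y^2/64] = y·y'/32
  d/dx[-1] = 0

Separating the contributions that come from x directly and those that come through y:
  without y':      x/18
  multiplying y':  y/32

so (x/18) + (y/32)·y' = 0, and therefore
  dy/dx = -(x/18)/(y/32) = -16x/(9y)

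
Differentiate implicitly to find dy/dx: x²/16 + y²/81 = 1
Take d/dx of both sides. Since y is implicitly a function of x, the chain rule attaches a y' = dy/dx factor whenever we differentiate through y.

Set F(x, y) = (left side) − (right side), so the curve is F = 0. Differentiating each term of F:
  d/dx[x^2/16] = x/8
  d/dx[y^2/81] = 2y·y'/81
  d/dx[-1] = 0

Collecting, the y'-free part is the partial derivative in x and the y' coefficient is the partial derivative in y:
  ∂F/∂x = x/8
  ∂F/∂y = 2y/81

so d/dx[F(x, y(x))] = ∂F/∂x + (∂F/∂y)·y' = 0. Rearranging,
  dy/dx = -(∂F/∂x)/(∂F/∂y) = -(x/8)/(2y/81) = -81x/(16y)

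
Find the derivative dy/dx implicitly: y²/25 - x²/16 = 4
Differentiate the relation implicitly: treat y = y(x) and apply the chain rule, so every y-derivative picks up a y' = dy/dx factor.

With everything moved to the left-hand side, differentiate term by term:
  d/dx[-x^2/16] = -x/8
  d/dx[y^2/25] = 2y·y'/25
  d/dx[-4] = 0

Separating the contributions that come from x directly and those that come through y:
  without y':      -x/8
  multiplying y':  2y/25

so (-x/8) + (2y/25)·y' = 0, and therefore
  dy/dx = -(-x/8)/(2y/25) = 25x/(16y)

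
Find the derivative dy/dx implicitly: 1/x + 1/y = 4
Differentiate both sides with respect to x, treating y as y(x). By the chain rule, any term containing y contributes a factor of y' = dy/dx when we differentiate it.

Move every term to one side and write the relation as F(x, y) = 0. Term by term,
  d/dx[1/y] = -y'/y^2
  d/dx[1/x] = -1/x^2
  d/dx[-4] = 0

The pieces without y' make up ∂F/∂x and the coefficient of y' is ∂F/∂y:
  ∂F/∂x = -1/x^2,
  ∂F/∂y = -1/y^2.

Since d/dx[F] = ∂F/∂x + (∂F/∂y)·y' = 0, solve for y':
  (∂F/∂y)·y' = -∂F/∂x
  dy/dx = -(∂F/∂x)/(∂F/∂y) = -(-1/x^2)/(-1/y^2) = -y^2/x^2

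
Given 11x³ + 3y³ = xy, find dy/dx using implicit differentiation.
Apply d/dx to both sides, remembering that y depends on x. Each occurrence of y therefore brings in a y' = dy/dx via the chain rule.

With F(x, y) equal to the left-hand side minus the right, differentiate F term by term:
  d/dx[11x^3] = 33x^2
  d/dx[-xy] = -x·y' - y
  d/dx[3y^3] = 9y^2·y'
Adding these up, d/dx[F] = 0 becomes
  (33x^2 - y) + (-x + 9y^2)·y' = 0,
so isolating y',
  dy/dx = -(33x^2 - y)/(-x + 9y^2) = (33x^2 - y)/(x - 9y^2)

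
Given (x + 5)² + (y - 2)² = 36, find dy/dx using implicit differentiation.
Apply d/dx to both sides, remembering that y depends on x. Each occurrence of y therefore brings in a y' = dy/dx via the chain rule.

With F(x, y) equal to the left-hand side minus the right, differentiate F term by term:
  d/dx[(x + 5)^2] = 2x + 10
  d/dx[(y - 2)^2] = 2·y'(y - 2)
  d/dx[-36] = 0
Adding these up, d/dx[F] = 0 becomes
  (2x + 10) + (2y - 4)·y' = 0,
so isolating y',
  dy/dx = -(2x + 10)/(2y - 4) = (-x - 5)/(y - 2)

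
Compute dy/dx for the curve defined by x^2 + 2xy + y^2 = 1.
Take d/dx of both sides. Since y is implicitly a function of x, the chain rule attaches a y' = dy/dx factor whenever we differentiate through y.

Set F(x, y) = (left side) − (right side), so the curve is F = 0. Differentiating each term of F:
  d/dx[x^2] = 2x
  d/dx[2xy] = 2x·y' + 2y
  d/dx[y^2] = 2y·y'
  d/dx[-1] = 0

Collecting, the y'-free part is the partial derivative in x and the y' coefficient is the partial derivative in y:
  ∂F/∂x = 2x + 2y
  ∂F/∂y = 2x + 2y

so d/dx[F(x, y(x))] = ∂F/∂x + (∂F/∂y)·y' = 0. Rearranging,
  dy/dx = -(∂F/∂x)/(∂F/∂y) = -(2x + 2y)/(2x + 2y) = -1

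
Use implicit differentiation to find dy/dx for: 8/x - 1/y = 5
Differentiate the relation implicitly: treat y = y(x) and apply the chain rule, so every y-derivative picks up a y' = dy/dx factor.

With everything moved to the left-hand side, differentiate term by term:
  d/dx[-1/y] = y'/y^2
  d/dx[8/x] = -8/x^2
  d/dx[-5] = 0

Separating the contributions that come from x directly and those that come through y:
  without y':      -8/x^2
  multiplying y':  y^(-2)

so (-8/x^2) + (y^(-2))·y' = 0, and therefore
  dy/dx = -(-8/x^2)/(y^(-2)) = 8y^2/x^2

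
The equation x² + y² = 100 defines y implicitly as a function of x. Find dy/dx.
Take d/dx of both sides. Since y is implicitly a function of x, the chain rule attaches a y' = dy/dx factor whenever we differentiate through y.

Set F(x, y) = (left side) − (right side), so the curve is F = 0. Differentiating each term of F:
  d/dx[x^2] = 2x
  d/dx[y^2] = 2y·y'
  d/dx[-100] = 0

Collecting, the y'-free part is the partial derivative in x and the y' coefficient is the partial derivative in y:
  ∂F/∂x = 2x
  ∂F/∂y = 2y

so d/dx[F(x, y(x))] = ∂F/∂x + (∂F/∂y)·y' = 0. Rearranging,
  dy/dx = -(∂F/∂x)/(∂F/∂y) = -(2x)/(2y) = -x/y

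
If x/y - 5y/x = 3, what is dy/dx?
Take d/dx of both sides. Since y is implicitly a function of x, the chain rule attaches a y' = dy/dx factor whenever we differentiate through y.

Set F(x, y) = (left side) − (right side), so the curve is F = 0. Differentiating each term of F:
  d/dx[x/y] = -x·y'/y^2 + 1/y
  d/dx[-5y/x] = -5·y'/x + 5y/x^2
  d/dx[-3] = 0

Collecting, the y'-free part is the partial derivative in x and the y' coefficient is the partial derivative in y:
  ∂F/∂x = 1/y + 5y/x^2
  ∂F/∂y = -x/y^2 - 5/x

so d/dx[F(x, y(x))] = ∂F/∂x + (∂F/∂y)·y' = 0. Rearranging,
  dy/dx = -(∂F/∂x)/(∂F/∂y) = -(1/y + 5y/x^2)/(-x/y^2 - 5/x)
        = -((x^2 + 5y^2)/(x^2y))/(-(x^2 + 5y^2)/(xy^2)) = y/x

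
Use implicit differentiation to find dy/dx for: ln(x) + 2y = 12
Differentiate both sides with respect to x, treating y as y(x). By the chain rule, any term containing y contributes a factor of y' = dy/dx when we differentiate it.

Move every term to one side and write the relation as F(x, y) = 0. Term by term,
  d/dx[2y] = 2·y'
  d/dx[ln(x)] = 1/x
  d/dx[-12] = 0

The pieces without y' make up ∂F/∂x and the coefficient of y' is ∂F/∂y:
  ∂F/∂x = 1/x,
  ∂F/∂y = 2.

Since d/dx[F] = ∂F/∂x + (∂F/∂y)·y' = 0, solve for y':
  (∂F/∂y)·y' = -∂F/∂x
  dy/dx = -(∂F/∂x)/(∂F/∂y) = -(1/x)/(2) = -1/(2x)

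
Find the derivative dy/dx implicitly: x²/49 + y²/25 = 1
Differentiate the relation implicitly: treat y = y(x) and apply the chain rule, so every y-derivative picks up a y' = dy/dx factor.

With everything moved to the left-hand side, differentiate term by term:
  d/dx[x^2/49] = 2x/49
  d/dx[y^2/25] = 2y·y'/25
  d/dx[-1] = 0

Separating the contributions that come from x directly and those that come through y:
  without y':      2x/49
  multiplying y':  2y/25

so (2x/49) + (2y/25)·y' = 0, and therefore
  dy/dx = -(2x/49)/(2y/25) = -25x/(49y)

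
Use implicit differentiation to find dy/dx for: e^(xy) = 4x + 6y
Take d/dx of both sides. Since y is implicitly a function of x, the chain rule attaches a y' = dy/dx factor whenever we differentiate through y.

Set F(x, y) = (left side) − (right side), so the curve is F = 0. Differentiating each term of F:
  d/dx[-4x] = -4
  d/dx[-6y] = -6·y'
  d/dx[e^(xy)] = (x·y' + y)·e^(xy)

Collecting, the y'-free part is the partial derivative in x and the y' coefficient is the partial derivative in y:
  ∂F/∂x = y·e^(xy) - 4
  ∂F/∂y = x·e^(xy) - 6

so d/dx[F(x, y(x))] = ∂F/∂x + (∂F/∂y)·y' = 0. Rearranging,
  dy/dx = -(∂F/∂x)/(∂F/∂y) = -(y·e^(xy) - 4)/(x·e^(xy) - 6) = (-y·e^(xy) + 4)/(x·e^(xy) - 6)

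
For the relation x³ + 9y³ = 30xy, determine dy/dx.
Differentiate the relation implicitly: treat y = y(x) and apply the chain rule, so every y-derivative picks up a y' = dy/dx factor.

With everything moved to the left-hand side, differentiate term by term:
  d/dx[x^3] = 3x^2
  d/dx[-30xy] = -30x·y' - 30y
  d/dx[9y^3] = 27y^2·y'

Separating the contributions that come from x directly and those that come through y:
  without y':      3x^2 - 30y
  multiplying y':  -30x + 27y^2

so (3x^2 - 30y) + (-30x + 27y^2)·y' = 0, and therefore
  dy/dx = -(3x^2 - 30y)/(-30x + 27y^2) = (x^2 - 10y)/(10x - 9y^2)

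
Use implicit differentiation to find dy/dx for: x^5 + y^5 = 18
Apply d/dx to both sides, remembering that y depends on x. Each occurrence of y therefore brings in a y' = dy/dx via the chain rule.

With F(x, y) equal to the left-hand side minus the right, differentiate F term by term:
  d/dx[x^5] = 5x^4
  d/dx[y^5] = 5y^4·y'
  d/dx[-18] = 0
Adding these up, d/dx[F] = 0 becomes
  (5x^4) + (5y^4)·y' = 0,
so isolating y',
  dy/dx = -(5x^4)/(5y^4) = -x^4/y^4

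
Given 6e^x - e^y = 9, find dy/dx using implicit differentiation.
Apply d/dx to both sides, remembering that y depends on x. Each occurrence of y therefore brings in a y' = dy/dx via the chain rule.

With F(x, y) equal to the left-hand side minus the right, differentiate F term by term:
  d/dx[6e^(x)] = 6e^(x)
  d/dx[-e^(y)] = -y'·e^(y)
  d/dx[-9] = 0
Adding these up, d/dx[F] = 0 becomes
  (6e^(x)) + (-e^(y))·y' = 0,
so isolating y',
  dy/dx = -(6e^(x))/(-e^(y)) = 6e^(x - y)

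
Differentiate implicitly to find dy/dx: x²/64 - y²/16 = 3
Differentiate the relation implicitly: treat y = y(x) and apply the chain rule, so every y-derivative picks up a y' = dy/dx factor.

With everything moved to the left-hand side, differentiate term by term:
  d/dx[x^2/64] = x/32
  d/dx[-y^2/16] = -y·y'/8
  d/dx[-3] = 0

Separating the contributions that come from x directly and those that come through y:
  without y':      x/32
  multiplying y':  -y/8

so (x/32) + (-y/8)·y' = 0, and therefore
  dy/dx = -(x/32)/(-y/8) = x/(4y)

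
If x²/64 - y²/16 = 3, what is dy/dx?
Differentiate the relation implicitly: treat y = y(x) and apply the chain rule, so every y-derivative picks up a y' = dy/dx factor.

With everything moved to the left-hand side, differentiate term by term:
  d/dx[x^2/64] = x/32
  d/dx[-y^2/16] = -y·y'/8
  d/dx[-3] = 0

Separating the contributions that come from x directly and those that come through y:
  without y':      x/32
  multiplying y':  -y/8

so (x/32) + (-y/8)·y' = 0, and therefore
  dy/dx = -(x/32)/(-y/8) = x/(4y)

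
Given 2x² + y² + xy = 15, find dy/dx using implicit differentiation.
Apply d/dx to both sides, remembering that y depends on x. Each occurrence of y therefore brings in a y' = dy/dx via the chain rule.

With F(x, y) equal to the left-hand side minus the right, differentiate F term by term:
  d/dx[2x^2] = 4x
  d/dx[xy] = x·y' + y
  d/dx[y^2] = 2y·y'
  d/dx[-15] = 0
Adding these up, d/dx[F] = 0 becomes
  (4x + y) + (x + 2y)·y' = 0,
so isolating y',
  dy/dx = -(4x + y)/(x + 2y) = (-4x - y)/(x + 2y)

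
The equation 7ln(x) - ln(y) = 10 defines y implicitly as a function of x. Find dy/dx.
Apply d/dx to both sides, remembering that y depends on x. Each occurrence of y therefore brings in a y' = dy/dx via the chain rule.

With F(x, y) equal to the left-hand side minus the right, differentiate F term by term:
  d/dx[7ln(x)] = 7/x
  d/dx[-ln(y)] = -y'/y
  d/dx[-10] = 0
Adding these up, d/dx[F] = 0 becomes
  (7/x) + (-1/y)·y' = 0,
so isolating y',
  dy/dx = -(7/x)/(-1/y) = 7y/x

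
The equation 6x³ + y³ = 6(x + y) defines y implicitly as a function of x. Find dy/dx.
Apply d/dx to both sides, remembering that y depends on x. Each occurrence of y therefore brings in a y' = dy/dx via the chain rule.

With F(x, y) equal to the left-hand side minus the right, differentiate F term by term:
  d/dx[6x^3] = 18x^2
  d/dx[-6x] = -6
  d/dx[y^3] = 3y^2·y'
  d/dx[-6y] = -6·y'
Adding these up, d/dx[F] = 0 becomes
  (18x^2 - 6) + (3y^2 - 6)·y' = 0,
so isolating y',
  dy/dx = -(18x^2 - 6)/(3y^2 - 6) = 2(1 - 3x^2)/(y^2 - 2)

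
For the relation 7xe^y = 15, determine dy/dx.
Differentiate both sides with respect to x, treating y as y(x). By the chain rule, any term containing y contributes a factor of y' = dy/dx when we differentiate it.

Move every term to one side and write the relation as F(x, y) = 0. Term by term,
  d/dx[7x·e^(y)] = 7x·y'·e^(y) + 7e^(y)
  d/dx[-15] = 0

The pieces without y' make up ∂F/∂x and the coefficient of y' is ∂F/∂y:
  ∂F/∂x = 7e^(y),
  ∂F/∂y = 7x·e^(y).

Since d/dx[F] = ∂F/∂x + (∂F/∂y)·y' = 0, solve for y':
  (∂F/∂y)·y' = -∂F/∂x
  dy/dx = -(∂F/∂x)/(∂F/∂y) = -(7e^(y))/(7x·e^(y)) = -1/x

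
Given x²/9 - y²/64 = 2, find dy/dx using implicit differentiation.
Differentiate the relation implicitly: treat y = y(x) and apply the chain rule, so every y-derivative picks up a y' = dy/dx factor.

With everything moved to the left-hand side, differentiate term by term:
  d/dx[x^2/9] = 2x/9
  d/dx[-y^2/64] = -y·y'/32
  d/dx[-2] = 0

Separating the contributions that come from x directly and those that come through y:
  without y':      2x/9
  multiplying y':  -y/32

so (2x/9) + (-y/32)·y' = 0, and therefore
  dy/dx = -(2x/9)/(-y/32) = 64x/(9y)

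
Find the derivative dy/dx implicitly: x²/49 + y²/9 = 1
Apply d/dx to both sides, remembering that y depends on x. Each occurrence of y therefore brings in a y' = dy/dx via the chain rule.

With F(x, y) equal to the left-hand side minus the right, differentiate F term by term:
  d/dx[x^2/49] = 2x/49
  d/dx[y^2/9] = 2y·y'/9
  d/dx[-1] = 0
Adding these up, d/dx[F] = 0 becomes
  (2x/49) + (2y/9)·y' = 0,
so isolating y',
  dy/dx = -(2x/49)/(2y/9) = -9x/(49y)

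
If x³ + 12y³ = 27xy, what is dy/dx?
Take d/dx of both sides. Since y is implicitly a function of x, the chain rule attaches a y' = dy/dx factor whenever we differentiate through y.

Set F(x, y) = (left side) − (right side), so the curve is F = 0. Differentiating each term of F:
  d/dx[x^3] = 3x^2
  d/dx[-27xy] = -27x·y' - 27y
  d/dx[12y^3] = 36y^2·y'

Collecting, the y'-free part is the partial derivative in x and the y' coefficient is the partial derivative in y:
  ∂F/∂x = 3x^2 - 27y
  ∂F/∂y = -27x + 36y^2

so d/dx[F(x, y(x))] = ∂F/∂x + (∂F/∂y)·y' = 0. Rearranging,
  dy/dx = -(∂F/∂x)/(∂F/∂y) = -(3x^2 - 27y)/(-27x + 36y^2) = (x^2 - 9y)/(3(3x - 4y^2))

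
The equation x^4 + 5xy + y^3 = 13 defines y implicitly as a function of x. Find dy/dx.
Apply d/dx to both sides, remembering that y depends on x. Each occurrence of y therefore brings in a y' = dy/dx via the chain rule.

With F(x, y) equal to the left-hand side minus the right, differentiate F term by term:
  d/dx[x^4] = 4x^3
  d/dx[5xy] = 5x·y' + 5y
  d/dx[y^3] = 3y^2·y'
  d/dx[-13] = 0
Adding these up, d/dx[F] = 0 becomes
  (4x^3 + 5y) + (5x + 3y^2)·y' = 0,
so isolating y',
  dy/dx = -(4x^3 + 5y)/(5x + 3y^2) = (-4x^3 - 5y)/(5x + 3y^2)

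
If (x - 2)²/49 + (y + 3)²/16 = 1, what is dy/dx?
Take d/dx of both sides. Since y is implicitly a function of x, the chain rule attaches a y' = dy/dx factor whenever we differentiate through y.

Set F(x, y) = (left side) − (right side), so the curve is F = 0. Differentiating each term of F:
  d/dx[(x - 2)^2/49] = 2x/49 - 4/49
  d/dx[(y + 3)^2/16] = y'(y + 3)/8
  d/dx[-1] = 0

Collecting, the y'-free part is the partial derivative in x and the y' coefficient is the partial derivative in y:
  ∂F/∂x = 2x/49 - 4/49
  ∂F/∂y = y/8 + 3/8

so d/dx[F(x, y(x))] = ∂F/∂x + (∂F/∂y)·y' = 0. Rearranging,
  dy/dx = -(∂F/∂x)/(∂F/∂y) = -(2x/49 - 4/49)/(y/8 + 3/8)
        = -(2(x - 2)/49)/((y + 3)/8) = 16(2 - x)/(49(y + 3))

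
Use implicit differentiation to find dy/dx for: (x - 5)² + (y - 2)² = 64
Differentiate both sides with respect to x, treating y as y(x). By the chain rule, any term containing y contributes a factor of y' = dy/dx when we differentiate it.

Move every term to one side and write the relation as F(x, y) = 0. Term by term,
  d/dx[(x - 5)^2] = 2x - 10
  d/dx[(y - 2)^2] = 2·y'(y - 2)
  d/dx[-64] = 0

The pieces without y' make up ∂F/∂x and the coefficient of y' is ∂F/∂y:
  ∂F/∂x = 2x - 10,
  ∂F/∂y = 2y - 4.

Since d/dx[F] = ∂F/∂x + (∂F/∂y)·y' = 0, solve for y':
  (∂F/∂y)·y' = -∂F/∂x
  dy/dx = -(∂F/∂x)/(∂F/∂y) = -(2x - 10)/(2y - 4) = (5 - x)/(y - 2)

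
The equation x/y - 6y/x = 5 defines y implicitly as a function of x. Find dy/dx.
Differentiate both sides with respect to x, treating y as y(x). By the chain rule, any term containing y contributes a factor of y' = dy/dx when we differentiate it.

Move every term to one side and write the relation as F(x, y) = 0. Term by term,
  d/dx[x/y] = -x·y'/y^2 + 1/y
  d/dx[-6y/x] = -6·y'/x + 6y/x^2
  d/dx[-5] = 0

The pieces without y' make up ∂F/∂x and the coefficient of y' is ∂F/∂y:
  ∂F/∂x = 1/y + 6y/x^2,
  ∂F/∂y = -x/y^2 - 6/x.

Since d/dx[F] = ∂F/∂x + (∂F/∂y)·y' = 0, solve for y':
  (∂F/∂y)·y' = -∂F/∂x
  dy/dx = -(∂F/∂x)/(∂F/∂y) = -(1/y + 6y/x^2)/(-x/y^2 - 6/x)
        = -((x^2 + 6y^2)/(x^2y))/(-(x^2 + 6y^2)/(xy^2)) = y/x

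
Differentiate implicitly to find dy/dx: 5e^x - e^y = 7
Differentiate both sides with respect to x, treating y as y(x). By the chain rule, any term containing y contributes a factor of y' = dy/dx when we differentiate it.

Move every term to one side and write the relation as F(x, y) = 0. Term by term,
  d/dx[5e^(x)] = 5e^(x)
  d/dx[-e^(y)] = -y'·e^(y)
  d/dx[-7] = 0

The pieces without y' make up ∂F/∂x and the coefficient of y' is ∂F/∂y:
  ∂F/∂x = 5e^(x),
  ∂F/∂y = -e^(y).

Since d/dx[F] = ∂F/∂x + (∂F/∂y)·y' = 0, solve for y':
  (∂F/∂y)·y' = -∂F/∂x
  dy/dx = -(∂F/∂x)/(∂F/∂y) = -(5e^(x))/(-e^(y)) = 5e^(x - y)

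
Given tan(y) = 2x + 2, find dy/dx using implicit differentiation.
Differentiate both sides with respect to x, treating y as y(x). By the chain rule, any term containing y contributes a factor of y' = dy/dx when we differentiate it.

Move every term to one side and write the relation as F(x, y) = 0. Term by term,
  d/dx[-2x] = -2
  d/dx[tan(y)] = y'(tan(y)^2 + 1)
  d/dx[-2] = 0

The pieces without y' make up ∂F/∂x and the coefficient of y' is ∂F/∂y:
  ∂F/∂x = -2,
  ∂F/∂y = tan(y)^2 + 1.

Since d/dx[F] = ∂F/∂x + (∂F/∂y)·y' = 0, solve for y':
  (∂F/∂y)·y' = -∂F/∂x
  dy/dx = -(∂F/∂x)/(∂F/∂y) = -(-2)/(tan(y)^2 + 1) = 2cos(y)^2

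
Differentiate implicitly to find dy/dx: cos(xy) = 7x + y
Take d/dx of both sides. Since y is implicitly a function of x, the chain rule attaches a y' = dy/dx factor whenever we differentiate through y.

Set F(x, y) = (left side) − (right side), so the curve is F = 0. Differentiating each term of F:
  d/dx[-7x] = -7
  d/dx[-y] = -y'
  d/dx[cos(xy)] = -(x·y' + y)·sin(xy)

Collecting, the y'-free part is the partial derivative in x and the y' coefficient is the partial derivative in y:
  ∂F/∂x = -y·sin(xy) - 7
  ∂F/∂y = -x·sin(xy) - 1

so d/dx[F(x, y(x))] = ∂F/∂x + (∂F/∂y)·y' = 0. Rearranging,
  dy/dx = -(∂F/∂x)/(∂F/∂y) = -(-y·sin(xy) - 7)/(-x·sin(xy) - 1) = -(y·sin(xy) + 7)/(x·sin(xy) + 1)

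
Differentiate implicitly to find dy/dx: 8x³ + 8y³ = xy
Take d/dx of both sides. Since y is implicitly a function of x, the chain rule attaches a y' = dy/dx factor whenever we differentiate through y.

Set F(x, y) = (left side) − (right side), so the curve is F = 0. Differentiating each term of F:
  d/dx[8x^3] = 24x^2
  d/dx[-xy] = -x·y' - y
  d/dx[8y^3] = 24y^2·y'

Collecting, the y'-free part is the partial derivative in x and the y' coefficient is the partial derivative in y:
  ∂F/∂x = 24x^2 - y
  ∂F/∂y = -x + 24y^2

so d/dx[F(x, y(x))] = ∂F/∂x + (∂F/∂y)·y' = 0. Rearranging,
  dy/dx = -(∂F/∂x)/(∂F/∂y) = -(24x^2 - y)/(-x + 24y^2) = (24x^2 - y)/(x - 24y^2)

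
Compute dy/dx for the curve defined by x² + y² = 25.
Differentiate the relation implicitly: treat y = y(x) and apply the chain rule, so every y-derivative picks up a y' = dy/dx factor.

With everything moved to the left-hand side, differentiate term by term:
  d/dx[x^2] = 2x
  d/dx[y^2] = 2y·y'
  d/dx[-25] = 0

Separating the contributions that come from x directly and those that come through y:
  without y':      2x
  multiplying y':  2y

so (2x) + (2y)·y' = 0, and therefore
  dy/dx = -(2x)/(2y) = -x/y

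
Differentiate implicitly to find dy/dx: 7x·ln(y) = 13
Differentiate both sides with respect to x, treating y as y(x). By the chain rule, any term containing y contributes a factor of y' = dy/dx when we differentiate it.

Move every term to one side and write the relation as F(x, y) = 0. Term by term,
  d/dx[7x·ln(y)] = 7x·y'/y + 7ln(y)
  d/dx[-13] = 0

The pieces without y' make up ∂F/∂x and the coefficient of y' is ∂F/∂y:
  ∂F/∂x = 7ln(y),
  ∂F/∂y = 7x/y.

Since d/dx[F] = ∂F/∂x + (∂F/∂y)·y' = 0, solve for y':
  (∂F/∂y)·y' = -∂F/∂x
  dy/dx = -(∂F/∂x)/(∂F/∂y) = -(7ln(y))/(7x/y) = -y·ln(y)/x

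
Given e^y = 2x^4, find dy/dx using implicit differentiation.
Differentiate both sides with respect to x, treating y as y(x). By the chain rule, any term containing y contributes a factor of y' = dy/dx when we differentiate it.

Move every term to one side and write the relation as F(x, y) = 0. Term by term,
  d/dx[-2x^4] = -8x^3
  d/dx[e^(y)] = y'·e^(y)

The pieces without y' make up ∂F/∂x and the coefficient of y' is ∂F/∂y:
  ∂F/∂x = -8x^3,
  ∂F/∂y = e^(y).

Since d/dx[F] = ∂F/∂x + (∂F/∂y)·y' = 0, solve for y':
  (∂F/∂y)·y' = -∂F/∂x
  dy/dx = -(∂F/∂x)/(∂F/∂y) = -(-8x^3)/(e^(y)) = 8x^3e^(-y)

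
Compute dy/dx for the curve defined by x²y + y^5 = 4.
Take d/dx of both sides. Since y is implicitly a function of x, the chain rule attaches a y' = dy/dx factor whenever we differentiate through y.

Set F(x, y) = (left side) − (right side), so the curve is F = 0. Differentiating each term of F:
  d/dx[x^2y] = x^2·y' + 2xy
  d/dx[y^5] = 5y^4·y'
  d/dx[-4] = 0

Collecting, the y'-free part is the partial derivative in x and the y' coefficient is the partial derivative in y:
  ∂F/∂x = 2xy
  ∂F/∂y = x^2 + 5y^4

so d/dx[F(x, y(x))] = ∂F/∂x + (∂F/∂y)·y' = 0. Rearranging,
  dy/dx = -(∂F/∂x)/(∂F/∂y) = -(2xy)/(x^2 + 5y^4) = -2xy/(x^2 + 5y^4)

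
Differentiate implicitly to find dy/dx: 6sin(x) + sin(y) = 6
Take d/dx of both sides. Since y is implicitly a function of x, the chain rule attaches a y' = dy/dx factor whenever we differentiate through y.

Set F(x, y) = (left side) − (right side), so the curve is F = 0. Differentiating each term of F:
  d/dx[6sin(x)] = 6cos(x)
  d/dx[sin(y)] = y'·cos(y)
  d/dx[-6] = 0

Collecting, the y'-free part is the partial derivative in x and the y' coefficient is the partial derivative in y:
  ∂F/∂x = 6cos(x)
  ∂F/∂y = cos(y)

so d/dx[F(x, y(x))] = ∂F/∂x + (∂F/∂y)·y' = 0. Rearranging,
  dy/dx = -(∂F/∂x)/(∂F/∂y) = -(6cos(x))/(cos(y)) = -6cos(x)/cos(y)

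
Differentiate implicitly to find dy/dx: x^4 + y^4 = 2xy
Take d/dx of both sides. Since y is implicitly a function of x, the chain rule attaches a y' = dy/dx factor whenever we differentiate through y.

Set F(x, y) = (left side) − (right side), so the curve is F = 0. Differentiating each term of F:
  d/dx[x^4] = 4x^3
  d/dx[-2xy] = -2x·y' - 2y
  d/dx[y^4] = 4y^3·y'

Collecting, the y'-free part is the partial derivative in x and the y' coefficient is the partial derivative in y:
  ∂F/∂x = 4x^3 - 2y
  ∂F/∂y = -2x + 4y^3

so d/dx[F(x, y(x))] = ∂F/∂x + (∂F/∂y)·y' = 0. Rearranging,
  dy/dx = -(∂F/∂x)/(∂F/∂y) = -(4x^3 - 2y)/(-2x + 4y^3) = (2x^3 - y)/(x - 2y^3)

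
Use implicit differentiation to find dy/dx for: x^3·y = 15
Apply d/dx to both sides, remembering that y depends on x. Each occurrence of y therefore brings in a y' = dy/dx via the chain rule.

With F(x, y) equal to the left-hand side minus the right, differentiate F term by term:
  d/dx[x^3y] = x^3·y' + 3x^2y
  d/dx[-15] = 0
Adding these up, d/dx[F] = 0 becomes
  (3x^2y) + (x^3)·y' = 0,
so isolating y',
  dy/dx = -(3x^2y)/(x^3) = -3y/x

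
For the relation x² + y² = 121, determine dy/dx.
Take d/dx of both sides. Since y is implicitly a function of x, the chain rule attaches a y' = dy/dx factor whenever we differentiate through y.

Set F(x, y) = (left side) − (right side), so the curve is F = 0. Differentiating each term of F:
  d/dx[x^2] = 2x
  d/dx[y^2] = 2y·y'
  d/dx[-121] = 0

Collecting, the y'-free part is the partial derivative in x and the y' coefficient is the partial derivative in y:
  ∂F/∂x = 2x
  ∂F/∂y = 2y

so d/dx[F(x, y(x))] = ∂F/∂x + (∂F/∂y)·y' = 0. Rearranging,
  dy/dx = -(∂F/∂x)/(∂F/∂y) = -(2x)/(2y) = -x/y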